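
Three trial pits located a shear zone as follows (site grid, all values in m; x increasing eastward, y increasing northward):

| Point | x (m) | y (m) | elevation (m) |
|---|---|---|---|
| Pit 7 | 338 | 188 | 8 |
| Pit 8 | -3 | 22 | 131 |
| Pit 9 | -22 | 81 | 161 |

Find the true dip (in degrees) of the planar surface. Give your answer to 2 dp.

Let the plane be z = a·x + b·y + c.
Pit 8−Pit 7: −341a − 166b = 123;  Pit 9−Pit 7: −360a − 107b = 153.
Solving gives a = −0.52580, b = 0.33915.
Gradient magnitude |∇z| = √(a² + b²) = √(0.27647 + 0.11502) = 0.62569.
True dip = arctan(0.62569) = 32.03°, dipping toward ESE (azimuth ≈ 123°).

32.03°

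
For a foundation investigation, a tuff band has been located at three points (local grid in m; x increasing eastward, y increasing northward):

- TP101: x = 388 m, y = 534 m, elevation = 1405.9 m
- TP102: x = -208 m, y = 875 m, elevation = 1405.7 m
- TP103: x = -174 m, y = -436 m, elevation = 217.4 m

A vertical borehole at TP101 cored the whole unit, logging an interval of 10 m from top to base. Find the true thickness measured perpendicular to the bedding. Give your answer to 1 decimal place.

Two edge vectors: TP101→TP102 = (-596, 341, -0.2), TP101→TP103 = (-562, -970, -1188.5).
Normal n = (TP101→TP102) × (TP101→TP103) = (-405472.5, -708233.6, 769762).
So ∂z/∂x = −n_x/n_z = 0.52675 and ∂z/∂y = −n_y/n_z = 0.92007.
|∇z| = √(a²+b²) = 1.06018, so dip δ = arctan(1.06018) = 46.67°.
True thickness = vertical thickness × cos δ = 10 × cos 46.67° = 6.9 m.

6.9 m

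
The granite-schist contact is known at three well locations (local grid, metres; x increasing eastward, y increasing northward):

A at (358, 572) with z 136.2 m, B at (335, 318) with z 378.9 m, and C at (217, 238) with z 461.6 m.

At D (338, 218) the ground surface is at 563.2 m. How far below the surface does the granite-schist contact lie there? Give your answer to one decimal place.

Two edge vectors: A→B = (-23, -254, 242.7), A→C = (-141, -334, 325.4).
Normal n = (A→B) × (A→C) = (-1589.8, -26736.5, -28132).
So ∂z/∂x = −n_x/n_z = −0.05651 and ∂z/∂y = −n_y/n_z = −0.95039.
Intercept c from A: 136.2 + 20.23 + 543.63 = 700.06.
At (338, 218): z_contact = −19.10 − 207.19 + 700.06 = 473.77 m.
Depth below ground = 563.2 − 473.77 = 89.4 m.

89.4 m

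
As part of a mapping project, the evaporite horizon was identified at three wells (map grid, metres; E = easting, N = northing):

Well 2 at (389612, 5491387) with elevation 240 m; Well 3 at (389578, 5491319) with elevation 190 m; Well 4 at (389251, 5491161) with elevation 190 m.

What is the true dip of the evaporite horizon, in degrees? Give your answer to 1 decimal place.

47.1°

Let the plane be z = a·E + b·N + c.
Well 3−Well 2: −34a − 68b = −50;  Well 4−Well 2: −361a − 226b = −50.
Solving gives a = −0.46845, b = 0.96952.
Gradient magnitude |∇z| = √(a² + b²) = √(0.21945 + 0.93997) = 1.07676.
True dip = arctan(1.07676) = 47.1°, dipping toward SSE (azimuth ≈ 154°).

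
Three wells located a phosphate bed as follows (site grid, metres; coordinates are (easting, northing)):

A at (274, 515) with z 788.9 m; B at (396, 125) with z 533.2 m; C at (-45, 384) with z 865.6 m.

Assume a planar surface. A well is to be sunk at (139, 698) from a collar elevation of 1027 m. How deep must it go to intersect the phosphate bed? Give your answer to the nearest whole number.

83 m

Two edge vectors: A→B = (122, -390, -255.7), A→C = (-319, -131, 76.7).
Normal n = (A→B) × (A→C) = (-63409.7, 72210.9, -140392).
So ∂z/∂E = −n_x/n_z = −0.45166 and ∂z/∂N = −n_y/n_z = 0.51435.
Intercept c from A: 788.9 + 123.76 − 264.89 = 647.76.
At (139, 698): z_contact = −62.8 + 359.0 + 647.76 = 944.0 m.
Depth below ground = 1027 − 944.0 = 83 m.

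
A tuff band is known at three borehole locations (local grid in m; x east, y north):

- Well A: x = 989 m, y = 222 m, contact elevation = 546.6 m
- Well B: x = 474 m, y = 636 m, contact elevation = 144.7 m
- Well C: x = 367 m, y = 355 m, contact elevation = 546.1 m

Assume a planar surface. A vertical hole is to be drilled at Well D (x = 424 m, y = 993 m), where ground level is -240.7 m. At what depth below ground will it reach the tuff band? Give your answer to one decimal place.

Two edge vectors: Well A→Well B = (-515, 414, -401.9), Well A→Well C = (-622, 133, -0.5).
Normal n = (Well A→Well B) × (Well A→Well C) = (53245.7, 249724.3, 189013).
So ∂z/∂x = −n_x/n_z = −0.28170 and ∂z/∂y = −n_y/n_z = −1.32120.
Intercept c from Well A: 546.6 + 278.61 + 293.31 = 1118.51.
At (424, 993): z_contact = −119.44 − 1311.95 + 1118.51 = -312.88 m.
Depth below ground = -240.7 − (-312.88) = 72.2 m.

72.2 m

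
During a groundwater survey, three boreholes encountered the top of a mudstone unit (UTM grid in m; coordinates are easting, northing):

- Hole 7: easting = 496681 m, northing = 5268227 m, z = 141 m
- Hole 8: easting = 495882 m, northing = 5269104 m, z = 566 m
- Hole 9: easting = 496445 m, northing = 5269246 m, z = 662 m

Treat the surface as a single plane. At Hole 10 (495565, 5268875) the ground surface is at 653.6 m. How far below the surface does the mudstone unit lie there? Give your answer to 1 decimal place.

Two edge vectors: Hole 7→Hole 8 = (-799, 877, 425), Hole 7→Hole 9 = (-236, 1019, 521).
Normal n = (Hole 7→Hole 8) × (Hole 7→Hole 9) = (23842, 315979, -607209).
So ∂z/∂easting = −n_x/n_z = 0.039264899 and ∂z/∂northing = −n_y/n_z = 0.520379309.
Intercept c from Hole 7: 141 − 19502.13 − 2741476.33 = −2760837.46.
At (495565, 5268875): z_contact = 19458.31 + 2741813.53 − 2760837.46 = 434.39 m.
Depth below ground = 653.6 − 434.39 = 219.2 m.

219.2 m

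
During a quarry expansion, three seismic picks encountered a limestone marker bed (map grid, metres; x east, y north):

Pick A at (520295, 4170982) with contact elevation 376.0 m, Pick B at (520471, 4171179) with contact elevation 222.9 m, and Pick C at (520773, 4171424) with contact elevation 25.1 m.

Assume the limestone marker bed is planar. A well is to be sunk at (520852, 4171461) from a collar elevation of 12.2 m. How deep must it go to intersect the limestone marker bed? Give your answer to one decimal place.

19.9 m

Two edge vectors: Pick A→Pick B = (176, 197, -153.1), Pick A→Pick C = (478, 442, -350.9).
Normal n = (Pick A→Pick B) × (Pick A→Pick C) = (-1457.1, -11423.4, -16374).
So ∂z/∂x = −n_x/n_z = −0.088988641 and ∂z/∂y = −n_y/n_z = −0.697654819.
Intercept c from Pick A: 376 + 46300.34 + 2909905.69 = 2956582.04.
At (520852, 4171461): z_contact = −46349.91 − 2910239.87 + 2956582.04 = -7.74 m.
Depth below ground = 12.2 − (-7.74) = 19.9 m.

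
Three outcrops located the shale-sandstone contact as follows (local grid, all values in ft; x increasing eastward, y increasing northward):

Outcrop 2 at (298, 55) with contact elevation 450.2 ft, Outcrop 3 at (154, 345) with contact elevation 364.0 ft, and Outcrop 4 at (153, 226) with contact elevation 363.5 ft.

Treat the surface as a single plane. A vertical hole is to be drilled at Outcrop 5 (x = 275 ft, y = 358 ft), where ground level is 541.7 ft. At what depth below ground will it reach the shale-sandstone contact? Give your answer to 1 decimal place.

105.5 ft

Two edge vectors: Outcrop 2→Outcrop 3 = (-144, 290, -86.2), Outcrop 2→Outcrop 4 = (-145, 171, -86.7).
Normal n = (Outcrop 2→Outcrop 3) × (Outcrop 2→Outcrop 4) = (-10402.8, 14.2, 17426).
So ∂z/∂x = −n_x/n_z = 0.59697 and ∂z/∂y = −n_y/n_z = −0.00081.
Intercept c from Outcrop 2: 450.2 − 177.90 + 0.04 = 272.35.
At (275, 358): z_contact = 164.17 − 0.29 + 272.35 = 436.22 ft.
Depth below ground = 541.7 − 436.22 = 105.5 ft.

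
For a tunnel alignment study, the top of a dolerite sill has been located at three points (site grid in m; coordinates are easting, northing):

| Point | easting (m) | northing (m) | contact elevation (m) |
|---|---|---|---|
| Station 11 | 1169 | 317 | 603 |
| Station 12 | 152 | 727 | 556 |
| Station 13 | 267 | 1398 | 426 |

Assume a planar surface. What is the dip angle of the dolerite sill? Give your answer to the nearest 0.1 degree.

10.8°

Two edge vectors: Station 11→Station 12 = (-1017, 410, -47), Station 11→Station 13 = (-902, 1081, -177).
Normal n = (Station 11→Station 12) × (Station 11→Station 13) = (-21763, -137615, -729557).
So ∂z/∂easting = −n_x/n_z = −0.02983 and ∂z/∂northing = −n_y/n_z = −0.18863.
Gradient magnitude |∇z| = √(a² + b²) = √(0.00089 + 0.03558) = 0.19097.
True dip = arctan(0.19097) = 10.8°, dipping toward N (azimuth ≈ 009°).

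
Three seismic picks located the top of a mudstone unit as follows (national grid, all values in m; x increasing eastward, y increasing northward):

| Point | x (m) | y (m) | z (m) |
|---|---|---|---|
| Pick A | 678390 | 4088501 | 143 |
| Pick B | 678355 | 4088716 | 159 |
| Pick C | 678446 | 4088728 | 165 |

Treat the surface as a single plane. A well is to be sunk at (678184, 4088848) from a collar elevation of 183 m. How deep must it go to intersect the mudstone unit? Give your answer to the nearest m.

22 m

Two edge vectors: Pick A→Pick B = (-35, 215, 16), Pick A→Pick C = (56, 227, 22).
Normal n = (Pick A→Pick B) × (Pick A→Pick C) = (1098, 1666, -19985).
So ∂z/∂x = −n_x/n_z = 0.05494121 and ∂z/∂y = −n_y/n_z = 0.08336252.
Intercept c from Pick A: 143 − 37271.56 − 340827.75 = −377956.32.
At (678184, 4088848): z_contact = 37260.2 + 340856.7 − 377956.32 = 160.6 m.
Depth below ground = 183 − 160.6 = 22 m.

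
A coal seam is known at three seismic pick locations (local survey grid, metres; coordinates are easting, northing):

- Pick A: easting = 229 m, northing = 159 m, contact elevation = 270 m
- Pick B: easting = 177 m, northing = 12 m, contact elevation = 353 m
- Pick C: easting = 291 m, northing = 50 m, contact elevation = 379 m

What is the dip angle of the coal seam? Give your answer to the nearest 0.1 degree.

41.0°

Let the plane be z = a·easting + b·northing + c.
Pick B−Pick A: −52a − 147b = 83;  Pick C−Pick A: 62a − 109b = 109.
Solving gives a = 0.47193, b = −0.73157.
Gradient magnitude |∇z| = √(a² + b²) = √(0.22271 + 0.53519) = 0.87058.
True dip = arctan(0.87058) = 41.0°, dipping toward NNW (azimuth ≈ 327°).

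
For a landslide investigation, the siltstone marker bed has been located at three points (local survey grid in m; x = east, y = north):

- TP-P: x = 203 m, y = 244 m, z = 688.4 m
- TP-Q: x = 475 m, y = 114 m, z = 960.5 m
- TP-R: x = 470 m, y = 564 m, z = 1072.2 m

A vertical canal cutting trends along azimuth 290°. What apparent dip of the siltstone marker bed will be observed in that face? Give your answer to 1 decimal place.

44.1°

Two edge vectors: TP-P→TP-Q = (272, -130, 272.1), TP-P→TP-R = (267, 320, 383.8).
Normal n = (TP-P→TP-Q) × (TP-P→TP-R) = (-136966, -31742.9, 121750).
So ∂z/∂x = −n_x/n_z = 1.12498 and ∂z/∂y = −n_y/n_z = 0.26072.
Unit vector along 290° is (sin 290°, cos 290°) = (-0.9397, 0.3420).
Slope in that direction = a·(-0.9397) + b·(0.3420) = −0.96796.
Apparent dip = arctan|0.96796| = 44.1° (true dip is 49.1°, so apparent ≤ true as expected).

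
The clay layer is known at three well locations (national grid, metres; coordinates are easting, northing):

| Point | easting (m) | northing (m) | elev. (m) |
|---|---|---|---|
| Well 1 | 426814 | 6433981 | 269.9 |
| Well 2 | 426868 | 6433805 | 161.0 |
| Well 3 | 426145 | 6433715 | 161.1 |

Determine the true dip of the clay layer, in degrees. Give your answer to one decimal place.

31.0°

Let the plane be z = a·easting + b·northing + c.
Well 2−Well 1: 54a − 176b = −108.9;  Well 3−Well 1: −669a − 266b = −108.8.
Solving gives a = −0.07432, b = 0.59595.
Gradient magnitude |∇z| = √(a² + b²) = √(0.00552 + 0.35515) = 0.60056.
True dip = arctan(0.60056) = 31.0°, dipping toward S (azimuth ≈ 173°).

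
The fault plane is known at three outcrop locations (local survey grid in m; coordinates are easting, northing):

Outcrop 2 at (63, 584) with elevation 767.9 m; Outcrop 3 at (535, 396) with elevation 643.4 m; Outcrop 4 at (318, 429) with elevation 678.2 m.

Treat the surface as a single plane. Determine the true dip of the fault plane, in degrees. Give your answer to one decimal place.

23.3°

Let the plane be z = a·easting + b·northing + c.
Outcrop 3−Outcrop 2: 472a − 188b = −124.5;  Outcrop 4−Outcrop 2: 255a − 155b = −89.7.
Solving gives a = −0.09651, b = 0.41994.
Gradient magnitude |∇z| = √(a² + b²) = √(0.00931 + 0.17635) = 0.43089.
True dip = arctan(0.43089) = 23.3°, dipping toward SSE (azimuth ≈ 167°).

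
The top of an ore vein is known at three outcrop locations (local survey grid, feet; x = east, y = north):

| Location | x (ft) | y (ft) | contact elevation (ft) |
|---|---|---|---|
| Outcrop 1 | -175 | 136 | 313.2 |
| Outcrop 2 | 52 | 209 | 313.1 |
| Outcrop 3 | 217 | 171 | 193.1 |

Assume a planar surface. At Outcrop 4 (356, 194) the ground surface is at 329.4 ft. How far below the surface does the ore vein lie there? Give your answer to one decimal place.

164.9 ft

Two edge vectors: Outcrop 1→Outcrop 2 = (227, 73, -0.1), Outcrop 1→Outcrop 3 = (392, 35, -120.1).
Normal n = (Outcrop 1→Outcrop 2) × (Outcrop 1→Outcrop 3) = (-8763.8, 27223.5, -20671).
So ∂z/∂x = −n_x/n_z = −0.42397 and ∂z/∂y = −n_y/n_z = 1.31699.
Intercept c from Outcrop 1: 313.2 − 74.19 − 179.11 = 59.90.
At (356, 194): z_contact = −150.93 + 255.50 + 59.90 = 164.46 ft.
Depth below ground = 329.4 − 164.46 = 164.9 ft.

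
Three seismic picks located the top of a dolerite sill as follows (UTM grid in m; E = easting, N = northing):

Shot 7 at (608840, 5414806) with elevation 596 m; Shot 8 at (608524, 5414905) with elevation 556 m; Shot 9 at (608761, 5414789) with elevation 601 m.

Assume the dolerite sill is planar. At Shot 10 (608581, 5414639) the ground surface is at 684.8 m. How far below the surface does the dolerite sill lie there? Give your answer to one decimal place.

Let the plane be z = a·E + b·N + c.
Shot 8−Shot 7: −316a + 99b = −40;  Shot 9−Shot 7: −79a − 17b = 5.
Solving gives a = 0.014022588, b = −0.359281437.
Then c = 596 − a·608840 − b·5414806 = 1937497.77.
At (608581, 5414639): z_contact = 8533.88 − 1945379.28 + 1937497.77 = 652.37 m.
Depth below ground = 684.8 − 652.37 = 32.4 m.

32.4 m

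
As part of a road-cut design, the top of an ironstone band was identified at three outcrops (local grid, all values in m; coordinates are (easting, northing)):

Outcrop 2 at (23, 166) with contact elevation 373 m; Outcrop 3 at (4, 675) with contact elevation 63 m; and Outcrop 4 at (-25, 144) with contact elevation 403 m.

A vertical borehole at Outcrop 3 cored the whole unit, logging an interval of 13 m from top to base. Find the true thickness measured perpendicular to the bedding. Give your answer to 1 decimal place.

Two edge vectors: Outcrop 2→Outcrop 3 = (-19, 509, -310), Outcrop 2→Outcrop 4 = (-48, -22, 30).
Normal n = (Outcrop 2→Outcrop 3) × (Outcrop 2→Outcrop 4) = (8450, 15450, 24850).
So ∂z/∂E = −n_x/n_z = −0.34004 and ∂z/∂N = −n_y/n_z = −0.62173.
|∇z| = √(a²+b²) = 0.70864, so dip δ = arctan(0.70864) = 35.32°.
True thickness = vertical thickness × cos δ = 13 × cos 35.32° = 10.6 m.

10.6 m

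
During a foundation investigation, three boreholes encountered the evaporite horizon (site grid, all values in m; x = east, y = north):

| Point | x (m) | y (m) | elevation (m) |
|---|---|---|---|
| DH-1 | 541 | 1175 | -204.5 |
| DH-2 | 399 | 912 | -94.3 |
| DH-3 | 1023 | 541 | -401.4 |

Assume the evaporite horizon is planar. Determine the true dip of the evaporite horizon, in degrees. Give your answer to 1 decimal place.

Two edge vectors: DH-1→DH-2 = (-142, -263, 110.2), DH-1→DH-3 = (482, -634, -196.9).
Normal n = (DH-1→DH-2) × (DH-1→DH-3) = (121651.5, 25156.6, 216794).
So ∂z/∂x = −n_x/n_z = −0.56114 and ∂z/∂y = −n_y/n_z = −0.11604.
Gradient magnitude |∇z| = √(a² + b²) = √(0.31488 + 0.01347) = 0.57301.
True dip = arctan(0.57301) = 29.8°, dipping toward ENE (azimuth ≈ 078°).

29.8°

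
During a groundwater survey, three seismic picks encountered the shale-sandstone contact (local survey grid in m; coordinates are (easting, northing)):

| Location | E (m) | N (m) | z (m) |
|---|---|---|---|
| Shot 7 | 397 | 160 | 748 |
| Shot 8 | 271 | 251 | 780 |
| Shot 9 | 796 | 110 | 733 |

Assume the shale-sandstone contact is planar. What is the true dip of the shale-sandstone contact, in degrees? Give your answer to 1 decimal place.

Let the plane be z = a·E + b·N + c.
Shot 8−Shot 7: −126a + 91b = 32;  Shot 9−Shot 7: 399a − 50b = −15.
Solving gives a = 0.00783, b = 0.36249.
Gradient magnitude |∇z| = √(a² + b²) = √(0.00006 + 0.13140) = 0.36258.
True dip = arctan(0.36258) = 19.9°, dipping toward S (azimuth ≈ 181°).

19.9°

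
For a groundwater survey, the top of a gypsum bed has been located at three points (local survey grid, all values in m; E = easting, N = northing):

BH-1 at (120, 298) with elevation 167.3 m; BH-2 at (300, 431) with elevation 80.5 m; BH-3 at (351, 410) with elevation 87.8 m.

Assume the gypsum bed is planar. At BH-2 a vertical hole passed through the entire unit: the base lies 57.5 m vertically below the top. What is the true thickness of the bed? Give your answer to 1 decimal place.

Two edge vectors: BH-1→BH-2 = (180, 133, -86.8), BH-1→BH-3 = (231, 112, -79.5).
Normal n = (BH-1→BH-2) × (BH-1→BH-3) = (-851.9, -5740.8, -10563).
So ∂z/∂E = −n_x/n_z = −0.08065 and ∂z/∂N = −n_y/n_z = −0.54348.
|∇z| = √(a²+b²) = 0.54943, so dip δ = arctan(0.54943) = 28.79°.
True thickness = vertical thickness × cos δ = 57.5 × cos 28.79° = 50.4 m.

50.4 m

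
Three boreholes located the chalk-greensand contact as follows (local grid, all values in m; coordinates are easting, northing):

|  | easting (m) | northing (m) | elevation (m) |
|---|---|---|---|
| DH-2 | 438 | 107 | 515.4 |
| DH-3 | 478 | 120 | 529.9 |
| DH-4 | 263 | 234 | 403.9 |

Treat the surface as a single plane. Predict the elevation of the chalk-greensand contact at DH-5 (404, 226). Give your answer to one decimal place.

Let the plane be z = a·easting + b·northing + c.
DH-3−DH-2: 40a + 13b = 14.5;  DH-4−DH-2: −175a + 127b = −111.5.
Solving gives a = 0.44745, b = −0.26139.
Then c = 515.4 − a·438 − b·107 = 347.38.
At (404, 226): z = 180.8 − 59.1 + 347.38 = 469.1 m.

469.1 m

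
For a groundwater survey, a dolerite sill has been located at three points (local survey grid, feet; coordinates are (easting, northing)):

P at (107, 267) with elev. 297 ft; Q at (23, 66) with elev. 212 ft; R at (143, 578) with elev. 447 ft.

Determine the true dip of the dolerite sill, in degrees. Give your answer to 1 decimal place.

Two edge vectors: P→Q = (-84, -201, -85), P→R = (36, 311, 150).
Normal n = (P→Q) × (P→R) = (-3715, 9540, -18888).
So ∂z/∂E = −n_x/n_z = −0.19669 and ∂z/∂N = −n_y/n_z = 0.50508.
Gradient magnitude |∇z| = √(a² + b²) = √(0.03869 + 0.25511) = 0.54203.
True dip = arctan(0.54203) = 28.5°, dipping toward SSE (azimuth ≈ 159°).

28.5°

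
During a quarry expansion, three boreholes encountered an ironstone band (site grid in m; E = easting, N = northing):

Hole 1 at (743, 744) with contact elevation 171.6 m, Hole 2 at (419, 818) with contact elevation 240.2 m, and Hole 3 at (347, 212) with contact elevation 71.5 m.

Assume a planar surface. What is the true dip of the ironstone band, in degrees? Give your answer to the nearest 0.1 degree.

Two edge vectors: Hole 1→Hole 2 = (-324, 74, 68.6), Hole 1→Hole 3 = (-396, -532, -100.1).
Normal n = (Hole 1→Hole 2) × (Hole 1→Hole 3) = (29087.8, -59598, 201672).
So ∂z/∂E = −n_x/n_z = −0.14423 and ∂z/∂N = −n_y/n_z = 0.29552.
Gradient magnitude |∇z| = √(a² + b²) = √(0.02080 + 0.08733) = 0.32884.
True dip = arctan(0.32884) = 18.2°, dipping toward SSE (azimuth ≈ 154°).

18.2°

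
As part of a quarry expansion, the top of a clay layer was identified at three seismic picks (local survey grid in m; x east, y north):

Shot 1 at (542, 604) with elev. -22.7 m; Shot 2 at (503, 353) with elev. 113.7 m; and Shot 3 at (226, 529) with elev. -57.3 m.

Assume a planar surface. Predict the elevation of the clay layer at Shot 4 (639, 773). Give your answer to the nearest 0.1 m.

-97.0 m

Two edge vectors: Shot 1→Shot 2 = (-39, -251, 136.4), Shot 1→Shot 3 = (-316, -75, -34.6).
Normal n = (Shot 1→Shot 2) × (Shot 1→Shot 3) = (18914.6, -44451.8, -76391).
So ∂z/∂x = −n_x/n_z = 0.24760 and ∂z/∂y = −n_y/n_z = −0.58190.
Intercept c from Shot 1: -22.7 − 134.20 + 351.47 = 194.57.
At (639, 773): z = 158.2 − 449.8 + 194.57 = -97.0 m.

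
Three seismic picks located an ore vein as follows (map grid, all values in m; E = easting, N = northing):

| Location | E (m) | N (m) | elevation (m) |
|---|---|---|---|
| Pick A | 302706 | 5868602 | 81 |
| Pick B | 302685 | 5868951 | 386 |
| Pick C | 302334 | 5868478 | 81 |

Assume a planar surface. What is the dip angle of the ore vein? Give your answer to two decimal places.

Two edge vectors: Pick A→Pick B = (-21, 349, 305), Pick A→Pick C = (-372, -124, 0).
Normal n = (Pick A→Pick B) × (Pick A→Pick C) = (37820, -113460, 132432).
So ∂z/∂E = −n_x/n_z = −0.28558 and ∂z/∂N = −n_y/n_z = 0.85674.
Gradient magnitude |∇z| = √(a² + b²) = √(0.08156 + 0.73401) = 0.90308.
True dip = arctan(0.90308) = 42.08°, dipping toward SSE (azimuth ≈ 162°).

42.08°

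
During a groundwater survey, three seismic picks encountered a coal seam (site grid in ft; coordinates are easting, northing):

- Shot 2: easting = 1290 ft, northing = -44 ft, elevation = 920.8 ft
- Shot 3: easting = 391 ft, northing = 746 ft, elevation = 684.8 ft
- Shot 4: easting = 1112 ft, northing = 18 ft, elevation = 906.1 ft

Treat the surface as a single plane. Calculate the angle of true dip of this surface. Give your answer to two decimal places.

Two edge vectors: Shot 2→Shot 3 = (-899, 790, -236), Shot 2→Shot 4 = (-178, 62, -14.7).
Normal n = (Shot 2→Shot 3) × (Shot 2→Shot 4) = (3019, 28792.7, 84882).
So ∂z/∂easting = −n_x/n_z = −0.03557 and ∂z/∂northing = −n_y/n_z = −0.33921.
Gradient magnitude |∇z| = √(a² + b²) = √(0.00127 + 0.11506) = 0.34107.
True dip = arctan(0.34107) = 18.83°, dipping toward N (azimuth ≈ 006°).

18.83°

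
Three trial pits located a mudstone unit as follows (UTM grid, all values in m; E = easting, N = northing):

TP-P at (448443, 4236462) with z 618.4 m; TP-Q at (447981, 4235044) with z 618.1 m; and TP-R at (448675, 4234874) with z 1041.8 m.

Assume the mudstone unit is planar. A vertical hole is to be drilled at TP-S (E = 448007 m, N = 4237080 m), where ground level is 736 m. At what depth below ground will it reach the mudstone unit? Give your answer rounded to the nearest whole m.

478 m

Two edge vectors: TP-P→TP-Q = (-462, -1418, -0.3), TP-P→TP-R = (232, -1588, 423.4).
Normal n = (TP-P→TP-Q) × (TP-P→TP-R) = (-600857.6, 195541.2, 1062632).
So ∂z/∂E = −n_x/n_z = 0.56544279 and ∂z/∂N = −n_y/n_z = −0.18401592.
Intercept c from TP-P: 618.4 − 253568.86 + 779576.43 = 526625.97.
At (448007, 4237080): z_contact = 253322.3 − 779690.2 + 526625.97 = 258.1 m.
Depth below ground = 736 − 258.1 = 478 m.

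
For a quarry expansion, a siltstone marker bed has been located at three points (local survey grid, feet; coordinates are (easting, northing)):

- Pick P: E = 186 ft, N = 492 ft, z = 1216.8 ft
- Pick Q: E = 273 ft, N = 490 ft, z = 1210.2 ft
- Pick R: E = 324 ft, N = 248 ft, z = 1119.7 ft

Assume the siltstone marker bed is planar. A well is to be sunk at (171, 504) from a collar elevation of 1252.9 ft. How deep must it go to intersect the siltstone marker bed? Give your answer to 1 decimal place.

30.8 ft

Let the plane be z = a·E + b·N + c.
Pick Q−Pick P: 87a − 2b = −6.6;  Pick R−Pick P: 138a − 244b = −97.1.
Solving gives a = −0.06759, b = 0.35972.
Then c = 1216.8 − a·186 − b·492 = 1052.39.
At (171, 504): z_contact = −11.56 + 181.30 + 1052.39 = 1222.13 ft.
Depth below ground = 1252.9 − 1222.13 = 30.8 ft.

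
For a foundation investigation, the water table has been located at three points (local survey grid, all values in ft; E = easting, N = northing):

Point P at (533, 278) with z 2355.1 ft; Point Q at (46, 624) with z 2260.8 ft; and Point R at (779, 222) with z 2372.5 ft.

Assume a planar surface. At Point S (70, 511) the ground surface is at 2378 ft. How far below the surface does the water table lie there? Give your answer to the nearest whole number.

Let the plane be z = a·E + b·N + c.
Point Q−Point P: −487a + 346b = −94.3;  Point R−Point P: 246a − 56b = 17.4.
Solving gives a = 0.01279, b = −0.25455.
Then c = 2355.1 − a·533 − b·278 = 2419.05.
At (70, 511): z_contact = 0.9 − 130.1 + 2419.05 = 2289.9 ft.
Depth below ground = 2378 − 2289.9 = 88 ft.

88 ft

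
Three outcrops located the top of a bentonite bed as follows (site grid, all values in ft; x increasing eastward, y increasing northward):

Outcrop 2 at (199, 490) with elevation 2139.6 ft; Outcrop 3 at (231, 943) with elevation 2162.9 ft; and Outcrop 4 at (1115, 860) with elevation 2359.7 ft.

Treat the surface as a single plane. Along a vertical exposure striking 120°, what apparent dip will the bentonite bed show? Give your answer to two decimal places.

Let the plane be z = a·x + b·y + c.
Outcrop 3−Outcrop 2: 32a + 453b = 23.3;  Outcrop 4−Outcrop 2: 916a + 370b = 220.1.
Solving gives a = 0.22596, b = 0.03547.
Unit vector along 120° is (sin 120°, cos 120°) = (0.8660, -0.5000).
Slope in that direction = a·(0.8660) + b·(-0.5000) = 0.17795.
Apparent dip = arctan|0.17795| = 10.09° (true dip is 12.9°, so apparent ≤ true as expected).

10.09°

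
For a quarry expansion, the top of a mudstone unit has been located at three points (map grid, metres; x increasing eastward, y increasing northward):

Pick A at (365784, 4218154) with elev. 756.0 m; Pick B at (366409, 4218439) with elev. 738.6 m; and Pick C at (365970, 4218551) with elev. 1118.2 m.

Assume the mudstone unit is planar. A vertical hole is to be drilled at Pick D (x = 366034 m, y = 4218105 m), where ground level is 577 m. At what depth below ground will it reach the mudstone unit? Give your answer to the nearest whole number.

Two edge vectors: Pick A→Pick B = (625, 285, -17.4), Pick A→Pick C = (186, 397, 362.2).
Normal n = (Pick A→Pick B) × (Pick A→Pick C) = (110134.8, -229611.4, 195115).
So ∂z/∂x = −n_x/n_z = −0.56446096 and ∂z/∂y = −n_y/n_z = 1.17680035.
Intercept c from Pick A: 756 + 206470.79 − 4963925.10 = −4756698.31.
At (366034, 4218105): z_contact = −206611.9 + 4963867.4 − 4756698.31 = 557.2 m.
Depth below ground = 577 − 557.2 = 20 m.

20 m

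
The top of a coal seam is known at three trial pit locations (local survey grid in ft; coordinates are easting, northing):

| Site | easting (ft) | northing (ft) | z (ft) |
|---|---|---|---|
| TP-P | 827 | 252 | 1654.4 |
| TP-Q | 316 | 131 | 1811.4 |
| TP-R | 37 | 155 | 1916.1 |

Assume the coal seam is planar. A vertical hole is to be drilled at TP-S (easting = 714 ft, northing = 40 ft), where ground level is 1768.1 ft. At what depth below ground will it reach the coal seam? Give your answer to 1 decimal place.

118.0 ft

Let the plane be z = a·easting + b·northing + c.
TP-Q−TP-P: −511a − 121b = 157;  TP-R−TP-P: −790a − 97b = 261.7.
Solving gives a = −0.35714, b = 0.21074.
Then c = 1654.4 − a·827 − b·252 = 1896.65.
At (714, 40): z_contact = −255.00 + 8.43 + 1896.65 = 1650.08 ft.
Depth below ground = 1768.1 − 1650.08 = 118.0 ft.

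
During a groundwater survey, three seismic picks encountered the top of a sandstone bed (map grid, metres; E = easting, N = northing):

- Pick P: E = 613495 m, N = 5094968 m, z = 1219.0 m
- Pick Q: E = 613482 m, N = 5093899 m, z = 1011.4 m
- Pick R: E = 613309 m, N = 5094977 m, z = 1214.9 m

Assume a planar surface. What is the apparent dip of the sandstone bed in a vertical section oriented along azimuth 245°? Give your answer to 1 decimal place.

6.3°

Two edge vectors: Pick P→Pick Q = (-13, -1069, -207.6), Pick P→Pick R = (-186, 9, -4.1).
Normal n = (Pick P→Pick Q) × (Pick P→Pick R) = (6251.3, 38560.3, -198951).
So ∂z/∂E = −n_x/n_z = 0.03142 and ∂z/∂N = −n_y/n_z = 0.19382.
Unit vector along 245° is (sin 245°, cos 245°) = (-0.9063, -0.4226).
Slope in that direction = a·(-0.9063) + b·(-0.4226) = −0.11039.
Apparent dip = arctan|0.11039| = 6.3° (true dip is 11.1°, so apparent ≤ true as expected).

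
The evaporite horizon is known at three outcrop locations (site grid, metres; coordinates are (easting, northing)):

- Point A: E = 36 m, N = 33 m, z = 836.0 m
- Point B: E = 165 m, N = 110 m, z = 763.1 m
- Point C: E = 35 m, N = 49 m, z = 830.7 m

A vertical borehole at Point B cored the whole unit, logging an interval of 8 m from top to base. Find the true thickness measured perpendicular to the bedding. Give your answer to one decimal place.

7.2 m

Let the plane be z = a·E + b·N + c.
Point B−Point A: 129a + 77b = −72.9;  Point C−Point A: −1a + 16b = −5.3.
Solving gives a = −0.35418, b = −0.35339.
|∇z| = √(a²+b²) = 0.50033, so dip δ = arctan(0.50033) = 26.58°.
True thickness = vertical thickness × cos δ = 8 × cos 26.58° = 7.2 m.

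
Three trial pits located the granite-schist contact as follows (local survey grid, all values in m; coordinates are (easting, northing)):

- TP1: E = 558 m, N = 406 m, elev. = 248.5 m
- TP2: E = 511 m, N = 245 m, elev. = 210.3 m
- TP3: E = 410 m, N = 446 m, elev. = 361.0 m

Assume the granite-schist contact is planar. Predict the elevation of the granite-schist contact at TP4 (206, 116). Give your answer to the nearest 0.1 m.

Two edge vectors: TP1→TP2 = (-47, -161, -38.2), TP1→TP3 = (-148, 40, 112.5).
Normal n = (TP1→TP2) × (TP1→TP3) = (-16584.5, 10941.1, -25708).
So ∂z/∂E = −n_x/n_z = −0.64511 and ∂z/∂N = −n_y/n_z = 0.42559.
Intercept c from TP1: 248.5 + 359.97 − 172.79 = 435.68.
At (206, 116): z = −132.9 + 49.4 + 435.68 = 352.2 m.

352.2 m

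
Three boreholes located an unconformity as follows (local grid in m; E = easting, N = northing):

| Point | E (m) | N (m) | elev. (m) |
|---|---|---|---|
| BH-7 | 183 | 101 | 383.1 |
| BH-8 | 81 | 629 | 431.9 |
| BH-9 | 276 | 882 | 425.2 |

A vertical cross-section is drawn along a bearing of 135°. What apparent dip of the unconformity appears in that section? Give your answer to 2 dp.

Two edge vectors: BH-7→BH-8 = (-102, 528, 48.8), BH-7→BH-9 = (93, 781, 42.1).
Normal n = (BH-7→BH-8) × (BH-7→BH-9) = (-15884, 8832.6, -128766).
So ∂z/∂E = −n_x/n_z = −0.12336 and ∂z/∂N = −n_y/n_z = 0.06859.
Unit vector along 135° is (sin 135°, cos 135°) = (0.7071, -0.7071).
Slope in that direction = a·(0.7071) + b·(-0.7071) = −0.13573.
Apparent dip = arctan|0.13573| = 7.73° (true dip is 8.0°, so apparent ≤ true as expected).

7.73°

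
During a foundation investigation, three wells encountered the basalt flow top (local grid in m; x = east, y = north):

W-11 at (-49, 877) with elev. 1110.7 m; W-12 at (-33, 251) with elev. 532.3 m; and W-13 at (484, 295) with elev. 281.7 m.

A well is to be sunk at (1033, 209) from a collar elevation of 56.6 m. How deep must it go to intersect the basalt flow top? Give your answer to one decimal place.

Let the plane be z = a·x + b·y + c.
W-12−W-11: 16a − 626b = −578.4;  W-13−W-11: 533a − 582b = −829.
Solving gives a = −0.562132, b = 0.909594.
Then c = 1110.7 − a·-49 − b·877 = 285.44.
At (1033, 209): z_contact = −580.68 + 190.11 + 285.44 = -105.14 m.
Depth below ground = 56.6 − (-105.14) = 161.7 m.

161.7 m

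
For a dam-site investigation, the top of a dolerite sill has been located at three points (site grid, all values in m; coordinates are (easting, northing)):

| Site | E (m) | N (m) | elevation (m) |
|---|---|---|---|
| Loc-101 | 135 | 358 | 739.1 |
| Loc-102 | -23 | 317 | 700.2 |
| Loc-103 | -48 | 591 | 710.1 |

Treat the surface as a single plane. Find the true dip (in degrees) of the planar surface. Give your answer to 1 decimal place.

13.4°

Two edge vectors: Loc-101→Loc-102 = (-158, -41, -38.9), Loc-101→Loc-103 = (-183, 233, -29).
Normal n = (Loc-101→Loc-102) × (Loc-101→Loc-103) = (10252.7, 2536.7, -44317).
So ∂z/∂E = −n_x/n_z = 0.23135 and ∂z/∂N = −n_y/n_z = 0.05724.
Gradient magnitude |∇z| = √(a² + b²) = √(0.05352 + 0.00328) = 0.23833.
True dip = arctan(0.23833) = 13.4°, dipping toward WSW (azimuth ≈ 256°).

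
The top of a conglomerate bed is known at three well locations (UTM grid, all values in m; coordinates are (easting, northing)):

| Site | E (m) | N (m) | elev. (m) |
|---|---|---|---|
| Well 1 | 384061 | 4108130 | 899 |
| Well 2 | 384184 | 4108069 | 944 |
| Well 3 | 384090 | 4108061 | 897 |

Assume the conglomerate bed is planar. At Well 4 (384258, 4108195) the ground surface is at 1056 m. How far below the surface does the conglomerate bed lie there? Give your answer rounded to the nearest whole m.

Let the plane be z = a·E + b·N + c.
Well 2−Well 1: 123a − 61b = 45;  Well 3−Well 1: 29a − 69b = −2.
Solving gives a = 0.48035130, b = 0.23087228.
Then c = 899 − a·384061 − b·4108130 = −1132038.55.
At (384258, 4108195): z_contact = 184578.8 + 948468.4 − 1132038.55 = 1008.6 m.
Depth below ground = 1056 − 1008.6 = 47 m.

47 m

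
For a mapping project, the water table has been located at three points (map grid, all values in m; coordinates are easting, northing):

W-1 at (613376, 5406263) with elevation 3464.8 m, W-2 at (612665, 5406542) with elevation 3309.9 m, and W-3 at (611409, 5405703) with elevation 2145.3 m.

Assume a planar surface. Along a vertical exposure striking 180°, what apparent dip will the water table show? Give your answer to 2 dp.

33.78°

Let the plane be z = a·easting + b·northing + c.
W-2−W-1: −711a + 279b = −154.9;  W-3−W-1: −1967a − 560b = −1319.5.
Solving gives a = 0.48037, b = 0.66896.
Unit vector along 180° is (sin 180°, cos 180°) = (0.0000, -1.0000).
Slope in that direction = a·(0.0000) + b·(-1.0000) = −0.66896.
Apparent dip = arctan|0.66896| = 33.78° (true dip is 39.5°, so apparent ≤ true as expected).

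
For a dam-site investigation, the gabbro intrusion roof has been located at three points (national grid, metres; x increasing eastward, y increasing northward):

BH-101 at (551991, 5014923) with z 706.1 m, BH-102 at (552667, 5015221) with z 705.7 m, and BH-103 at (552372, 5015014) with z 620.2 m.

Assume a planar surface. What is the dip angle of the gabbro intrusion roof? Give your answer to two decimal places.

Two edge vectors: BH-101→BH-102 = (676, 298, -0.4), BH-101→BH-103 = (381, 91, -85.9).
Normal n = (BH-101→BH-102) × (BH-101→BH-103) = (-25561.8, 57916, -52022).
So ∂z/∂x = −n_x/n_z = −0.49137 and ∂z/∂y = −n_y/n_z = 1.11330.
Gradient magnitude |∇z| = √(a² + b²) = √(0.24144 + 1.23943) = 1.21691.
True dip = arctan(1.21691) = 50.59°, dipping toward SSE (azimuth ≈ 156°).

50.59°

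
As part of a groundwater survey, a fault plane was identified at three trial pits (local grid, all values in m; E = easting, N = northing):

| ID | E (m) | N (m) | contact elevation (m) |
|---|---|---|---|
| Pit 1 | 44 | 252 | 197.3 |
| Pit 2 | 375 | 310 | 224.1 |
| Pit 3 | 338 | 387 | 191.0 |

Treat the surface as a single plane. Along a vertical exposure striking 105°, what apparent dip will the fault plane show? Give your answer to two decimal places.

13.09°

Two edge vectors: Pit 1→Pit 2 = (331, 58, 26.8), Pit 1→Pit 3 = (294, 135, -6.3).
Normal n = (Pit 1→Pit 2) × (Pit 1→Pit 3) = (-3983.4, 9964.5, 27633).
So ∂z/∂E = −n_x/n_z = 0.14415 and ∂z/∂N = −n_y/n_z = −0.36060.
Unit vector along 105° is (sin 105°, cos 105°) = (0.9659, -0.2588).
Slope in that direction = a·(0.9659) + b·(-0.2588) = 0.23257.
Apparent dip = arctan|0.23257| = 13.09° (true dip is 21.2°, so apparent ≤ true as expected).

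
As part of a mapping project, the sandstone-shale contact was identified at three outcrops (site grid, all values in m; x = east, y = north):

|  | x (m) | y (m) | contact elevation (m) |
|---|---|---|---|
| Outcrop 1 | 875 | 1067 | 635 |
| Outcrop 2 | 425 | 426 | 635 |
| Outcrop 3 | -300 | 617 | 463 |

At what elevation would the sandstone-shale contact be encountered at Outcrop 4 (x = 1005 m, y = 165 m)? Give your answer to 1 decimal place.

787.8 m

Let the plane be z = a·x + b·y + c.
Outcrop 2−Outcrop 1: −450a − 641b = 0;  Outcrop 3−Outcrop 1: −1175a − 450b = −172.
Solving gives a = 0.200212, b = −0.140555.
Then c = 635 − a·875 − b·1067 = 609.79.
At (1005, 165): z = 201.2 − 23.2 + 609.79 = 787.8 m.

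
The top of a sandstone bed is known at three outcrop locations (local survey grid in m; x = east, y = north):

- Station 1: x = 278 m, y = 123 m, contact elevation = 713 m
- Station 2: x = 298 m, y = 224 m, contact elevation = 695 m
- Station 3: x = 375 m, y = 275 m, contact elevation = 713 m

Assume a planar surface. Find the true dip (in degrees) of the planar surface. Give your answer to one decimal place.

Two edge vectors: Station 1→Station 2 = (20, 101, -18), Station 1→Station 3 = (97, 152, 0).
Normal n = (Station 1→Station 2) × (Station 1→Station 3) = (2736, -1746, -6757).
So ∂z/∂x = −n_x/n_z = 0.40491 and ∂z/∂y = −n_y/n_z = −0.25840.
Gradient magnitude |∇z| = √(a² + b²) = √(0.16395 + 0.06677) = 0.48034.
True dip = arctan(0.48034) = 25.7°, dipping toward WNW (azimuth ≈ 303°).

25.7°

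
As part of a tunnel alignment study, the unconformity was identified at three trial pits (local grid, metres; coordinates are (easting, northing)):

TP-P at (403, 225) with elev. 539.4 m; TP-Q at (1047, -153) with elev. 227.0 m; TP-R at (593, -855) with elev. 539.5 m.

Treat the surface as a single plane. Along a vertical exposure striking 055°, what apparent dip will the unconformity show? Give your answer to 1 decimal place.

26.5°

Two edge vectors: TP-P→TP-Q = (644, -378, -312.4), TP-P→TP-R = (190, -1080, 0.1).
Normal n = (TP-P→TP-Q) × (TP-P→TP-R) = (-337429.8, -59420.4, -623700).
So ∂z/∂E = −n_x/n_z = −0.54101 and ∂z/∂N = −n_y/n_z = −0.09527.
Unit vector along 055° is (sin 55°, cos 55°) = (0.8192, 0.5736).
Slope in that direction = a·(0.8192) + b·(0.5736) = −0.49782.
Apparent dip = arctan|0.49782| = 26.5° (true dip is 28.8°, so apparent ≤ true as expected).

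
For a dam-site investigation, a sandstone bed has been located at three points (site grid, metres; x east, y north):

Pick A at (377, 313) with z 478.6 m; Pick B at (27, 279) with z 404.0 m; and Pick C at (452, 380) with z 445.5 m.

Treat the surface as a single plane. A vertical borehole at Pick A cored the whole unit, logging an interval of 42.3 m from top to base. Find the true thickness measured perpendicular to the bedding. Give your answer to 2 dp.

31.87 m

Two edge vectors: Pick A→Pick B = (-350, -34, -74.6), Pick A→Pick C = (75, 67, -33.1).
Normal n = (Pick A→Pick B) × (Pick A→Pick C) = (6123.6, -17180, -20900).
So ∂z/∂x = −n_x/n_z = 0.29300 and ∂z/∂y = −n_y/n_z = −0.82201.
|∇z| = √(a²+b²) = 0.87267, so dip δ = arctan(0.87267) = 41.11°.
True thickness = vertical thickness × cos δ = 42.3 × cos 41.11° = 31.87 m.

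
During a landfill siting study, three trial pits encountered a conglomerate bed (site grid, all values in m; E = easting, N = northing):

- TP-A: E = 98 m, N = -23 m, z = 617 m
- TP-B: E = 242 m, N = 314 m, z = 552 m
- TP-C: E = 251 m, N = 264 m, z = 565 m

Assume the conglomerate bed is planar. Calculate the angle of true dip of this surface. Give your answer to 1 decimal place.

14.8°

Let the plane be z = a·E + b·N + c.
TP-B−TP-A: 144a + 337b = −65;  TP-C−TP-A: 153a + 287b = −52.
Solving gives a = 0.11052, b = −0.24011.
Gradient magnitude |∇z| = √(a² + b²) = √(0.01222 + 0.05765) = 0.26432.
True dip = arctan(0.26432) = 14.8°, dipping toward NNW (azimuth ≈ 335°).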